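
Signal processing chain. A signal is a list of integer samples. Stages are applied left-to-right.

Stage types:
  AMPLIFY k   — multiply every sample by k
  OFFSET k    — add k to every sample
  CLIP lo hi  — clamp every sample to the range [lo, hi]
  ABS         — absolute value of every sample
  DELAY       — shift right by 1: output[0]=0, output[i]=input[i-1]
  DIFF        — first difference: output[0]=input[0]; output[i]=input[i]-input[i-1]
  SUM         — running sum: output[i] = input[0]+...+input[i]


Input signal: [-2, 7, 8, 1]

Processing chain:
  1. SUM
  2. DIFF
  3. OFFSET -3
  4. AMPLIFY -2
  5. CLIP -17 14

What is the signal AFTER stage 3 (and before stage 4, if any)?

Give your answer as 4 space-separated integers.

Answer: -5 4 5 -2

Derivation:
Input: [-2, 7, 8, 1]
Stage 1 (SUM): sum[0..0]=-2, sum[0..1]=5, sum[0..2]=13, sum[0..3]=14 -> [-2, 5, 13, 14]
Stage 2 (DIFF): s[0]=-2, 5--2=7, 13-5=8, 14-13=1 -> [-2, 7, 8, 1]
Stage 3 (OFFSET -3): -2+-3=-5, 7+-3=4, 8+-3=5, 1+-3=-2 -> [-5, 4, 5, -2]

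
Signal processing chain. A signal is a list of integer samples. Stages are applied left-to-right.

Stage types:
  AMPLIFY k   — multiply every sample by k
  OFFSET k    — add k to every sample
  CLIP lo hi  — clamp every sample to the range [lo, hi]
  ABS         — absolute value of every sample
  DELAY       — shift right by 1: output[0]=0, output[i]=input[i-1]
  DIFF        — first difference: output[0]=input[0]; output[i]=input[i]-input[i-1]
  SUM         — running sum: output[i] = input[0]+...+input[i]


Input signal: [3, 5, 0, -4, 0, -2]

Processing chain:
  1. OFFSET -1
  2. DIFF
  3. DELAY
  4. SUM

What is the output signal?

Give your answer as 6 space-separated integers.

Answer: 0 2 4 -1 -5 -1

Derivation:
Input: [3, 5, 0, -4, 0, -2]
Stage 1 (OFFSET -1): 3+-1=2, 5+-1=4, 0+-1=-1, -4+-1=-5, 0+-1=-1, -2+-1=-3 -> [2, 4, -1, -5, -1, -3]
Stage 2 (DIFF): s[0]=2, 4-2=2, -1-4=-5, -5--1=-4, -1--5=4, -3--1=-2 -> [2, 2, -5, -4, 4, -2]
Stage 3 (DELAY): [0, 2, 2, -5, -4, 4] = [0, 2, 2, -5, -4, 4] -> [0, 2, 2, -5, -4, 4]
Stage 4 (SUM): sum[0..0]=0, sum[0..1]=2, sum[0..2]=4, sum[0..3]=-1, sum[0..4]=-5, sum[0..5]=-1 -> [0, 2, 4, -1, -5, -1]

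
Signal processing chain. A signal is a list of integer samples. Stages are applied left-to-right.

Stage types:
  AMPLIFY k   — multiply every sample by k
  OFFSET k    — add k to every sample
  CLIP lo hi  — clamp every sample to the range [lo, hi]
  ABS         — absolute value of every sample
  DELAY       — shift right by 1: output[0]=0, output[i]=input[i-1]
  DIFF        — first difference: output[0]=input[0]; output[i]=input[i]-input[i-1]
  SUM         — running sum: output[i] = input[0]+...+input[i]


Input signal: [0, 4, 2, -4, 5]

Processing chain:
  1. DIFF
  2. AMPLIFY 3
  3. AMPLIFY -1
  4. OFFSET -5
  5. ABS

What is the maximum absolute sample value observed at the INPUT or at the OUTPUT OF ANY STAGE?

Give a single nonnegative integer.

Input: [0, 4, 2, -4, 5] (max |s|=5)
Stage 1 (DIFF): s[0]=0, 4-0=4, 2-4=-2, -4-2=-6, 5--4=9 -> [0, 4, -2, -6, 9] (max |s|=9)
Stage 2 (AMPLIFY 3): 0*3=0, 4*3=12, -2*3=-6, -6*3=-18, 9*3=27 -> [0, 12, -6, -18, 27] (max |s|=27)
Stage 3 (AMPLIFY -1): 0*-1=0, 12*-1=-12, -6*-1=6, -18*-1=18, 27*-1=-27 -> [0, -12, 6, 18, -27] (max |s|=27)
Stage 4 (OFFSET -5): 0+-5=-5, -12+-5=-17, 6+-5=1, 18+-5=13, -27+-5=-32 -> [-5, -17, 1, 13, -32] (max |s|=32)
Stage 5 (ABS): |-5|=5, |-17|=17, |1|=1, |13|=13, |-32|=32 -> [5, 17, 1, 13, 32] (max |s|=32)
Overall max amplitude: 32

Answer: 32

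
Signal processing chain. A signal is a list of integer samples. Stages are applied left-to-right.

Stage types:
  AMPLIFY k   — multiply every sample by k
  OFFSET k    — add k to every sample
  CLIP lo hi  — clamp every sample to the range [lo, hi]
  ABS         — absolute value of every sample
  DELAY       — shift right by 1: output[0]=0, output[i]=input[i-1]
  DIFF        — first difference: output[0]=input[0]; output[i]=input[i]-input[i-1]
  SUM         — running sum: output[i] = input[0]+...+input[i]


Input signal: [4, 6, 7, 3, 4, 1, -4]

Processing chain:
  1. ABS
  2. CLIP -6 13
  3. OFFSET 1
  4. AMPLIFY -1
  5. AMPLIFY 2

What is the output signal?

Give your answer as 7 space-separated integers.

Input: [4, 6, 7, 3, 4, 1, -4]
Stage 1 (ABS): |4|=4, |6|=6, |7|=7, |3|=3, |4|=4, |1|=1, |-4|=4 -> [4, 6, 7, 3, 4, 1, 4]
Stage 2 (CLIP -6 13): clip(4,-6,13)=4, clip(6,-6,13)=6, clip(7,-6,13)=7, clip(3,-6,13)=3, clip(4,-6,13)=4, clip(1,-6,13)=1, clip(4,-6,13)=4 -> [4, 6, 7, 3, 4, 1, 4]
Stage 3 (OFFSET 1): 4+1=5, 6+1=7, 7+1=8, 3+1=4, 4+1=5, 1+1=2, 4+1=5 -> [5, 7, 8, 4, 5, 2, 5]
Stage 4 (AMPLIFY -1): 5*-1=-5, 7*-1=-7, 8*-1=-8, 4*-1=-4, 5*-1=-5, 2*-1=-2, 5*-1=-5 -> [-5, -7, -8, -4, -5, -2, -5]
Stage 5 (AMPLIFY 2): -5*2=-10, -7*2=-14, -8*2=-16, -4*2=-8, -5*2=-10, -2*2=-4, -5*2=-10 -> [-10, -14, -16, -8, -10, -4, -10]

Answer: -10 -14 -16 -8 -10 -4 -10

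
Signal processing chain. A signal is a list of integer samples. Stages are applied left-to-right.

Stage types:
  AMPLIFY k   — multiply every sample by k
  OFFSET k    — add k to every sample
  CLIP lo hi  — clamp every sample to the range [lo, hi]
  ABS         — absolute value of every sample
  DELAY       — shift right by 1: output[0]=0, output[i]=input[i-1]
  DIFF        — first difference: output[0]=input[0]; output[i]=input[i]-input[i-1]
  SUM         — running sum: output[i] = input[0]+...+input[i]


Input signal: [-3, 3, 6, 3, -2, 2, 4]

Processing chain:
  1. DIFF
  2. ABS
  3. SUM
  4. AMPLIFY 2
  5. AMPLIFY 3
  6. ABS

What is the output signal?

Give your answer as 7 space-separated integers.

Answer: 18 54 72 90 120 144 156

Derivation:
Input: [-3, 3, 6, 3, -2, 2, 4]
Stage 1 (DIFF): s[0]=-3, 3--3=6, 6-3=3, 3-6=-3, -2-3=-5, 2--2=4, 4-2=2 -> [-3, 6, 3, -3, -5, 4, 2]
Stage 2 (ABS): |-3|=3, |6|=6, |3|=3, |-3|=3, |-5|=5, |4|=4, |2|=2 -> [3, 6, 3, 3, 5, 4, 2]
Stage 3 (SUM): sum[0..0]=3, sum[0..1]=9, sum[0..2]=12, sum[0..3]=15, sum[0..4]=20, sum[0..5]=24, sum[0..6]=26 -> [3, 9, 12, 15, 20, 24, 26]
Stage 4 (AMPLIFY 2): 3*2=6, 9*2=18, 12*2=24, 15*2=30, 20*2=40, 24*2=48, 26*2=52 -> [6, 18, 24, 30, 40, 48, 52]
Stage 5 (AMPLIFY 3): 6*3=18, 18*3=54, 24*3=72, 30*3=90, 40*3=120, 48*3=144, 52*3=156 -> [18, 54, 72, 90, 120, 144, 156]
Stage 6 (ABS): |18|=18, |54|=54, |72|=72, |90|=90, |120|=120, |144|=144, |156|=156 -> [18, 54, 72, 90, 120, 144, 156]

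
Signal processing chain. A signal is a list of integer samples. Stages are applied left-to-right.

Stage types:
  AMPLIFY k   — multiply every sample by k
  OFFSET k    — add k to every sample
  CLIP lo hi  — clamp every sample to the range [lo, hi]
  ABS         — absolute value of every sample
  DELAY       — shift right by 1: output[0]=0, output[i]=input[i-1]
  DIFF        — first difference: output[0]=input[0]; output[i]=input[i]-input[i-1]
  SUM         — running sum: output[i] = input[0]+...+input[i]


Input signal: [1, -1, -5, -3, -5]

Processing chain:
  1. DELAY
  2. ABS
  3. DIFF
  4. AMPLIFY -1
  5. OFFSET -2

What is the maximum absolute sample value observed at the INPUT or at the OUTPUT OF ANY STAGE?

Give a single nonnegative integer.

Input: [1, -1, -5, -3, -5] (max |s|=5)
Stage 1 (DELAY): [0, 1, -1, -5, -3] = [0, 1, -1, -5, -3] -> [0, 1, -1, -5, -3] (max |s|=5)
Stage 2 (ABS): |0|=0, |1|=1, |-1|=1, |-5|=5, |-3|=3 -> [0, 1, 1, 5, 3] (max |s|=5)
Stage 3 (DIFF): s[0]=0, 1-0=1, 1-1=0, 5-1=4, 3-5=-2 -> [0, 1, 0, 4, -2] (max |s|=4)
Stage 4 (AMPLIFY -1): 0*-1=0, 1*-1=-1, 0*-1=0, 4*-1=-4, -2*-1=2 -> [0, -1, 0, -4, 2] (max |s|=4)
Stage 5 (OFFSET -2): 0+-2=-2, -1+-2=-3, 0+-2=-2, -4+-2=-6, 2+-2=0 -> [-2, -3, -2, -6, 0] (max |s|=6)
Overall max amplitude: 6

Answer: 6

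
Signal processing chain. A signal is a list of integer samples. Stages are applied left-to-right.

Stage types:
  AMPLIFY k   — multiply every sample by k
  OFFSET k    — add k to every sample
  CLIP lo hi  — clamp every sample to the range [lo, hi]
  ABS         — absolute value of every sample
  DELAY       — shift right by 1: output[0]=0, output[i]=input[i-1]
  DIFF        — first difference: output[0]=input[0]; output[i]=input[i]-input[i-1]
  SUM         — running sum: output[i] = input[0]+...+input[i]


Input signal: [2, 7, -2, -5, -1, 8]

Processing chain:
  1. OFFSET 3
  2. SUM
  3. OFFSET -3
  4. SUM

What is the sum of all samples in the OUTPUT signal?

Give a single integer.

Answer: 207

Derivation:
Input: [2, 7, -2, -5, -1, 8]
Stage 1 (OFFSET 3): 2+3=5, 7+3=10, -2+3=1, -5+3=-2, -1+3=2, 8+3=11 -> [5, 10, 1, -2, 2, 11]
Stage 2 (SUM): sum[0..0]=5, sum[0..1]=15, sum[0..2]=16, sum[0..3]=14, sum[0..4]=16, sum[0..5]=27 -> [5, 15, 16, 14, 16, 27]
Stage 3 (OFFSET -3): 5+-3=2, 15+-3=12, 16+-3=13, 14+-3=11, 16+-3=13, 27+-3=24 -> [2, 12, 13, 11, 13, 24]
Stage 4 (SUM): sum[0..0]=2, sum[0..1]=14, sum[0..2]=27, sum[0..3]=38, sum[0..4]=51, sum[0..5]=75 -> [2, 14, 27, 38, 51, 75]
Output sum: 207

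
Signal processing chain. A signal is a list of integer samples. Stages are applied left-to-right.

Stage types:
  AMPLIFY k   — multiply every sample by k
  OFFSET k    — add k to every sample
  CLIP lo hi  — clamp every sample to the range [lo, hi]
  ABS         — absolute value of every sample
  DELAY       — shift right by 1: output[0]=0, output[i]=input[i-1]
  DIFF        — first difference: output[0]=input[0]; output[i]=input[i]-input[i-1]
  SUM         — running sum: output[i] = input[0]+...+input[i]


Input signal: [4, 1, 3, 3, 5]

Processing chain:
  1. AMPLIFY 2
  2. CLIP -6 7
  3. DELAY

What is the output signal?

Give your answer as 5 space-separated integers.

Input: [4, 1, 3, 3, 5]
Stage 1 (AMPLIFY 2): 4*2=8, 1*2=2, 3*2=6, 3*2=6, 5*2=10 -> [8, 2, 6, 6, 10]
Stage 2 (CLIP -6 7): clip(8,-6,7)=7, clip(2,-6,7)=2, clip(6,-6,7)=6, clip(6,-6,7)=6, clip(10,-6,7)=7 -> [7, 2, 6, 6, 7]
Stage 3 (DELAY): [0, 7, 2, 6, 6] = [0, 7, 2, 6, 6] -> [0, 7, 2, 6, 6]

Answer: 0 7 2 6 6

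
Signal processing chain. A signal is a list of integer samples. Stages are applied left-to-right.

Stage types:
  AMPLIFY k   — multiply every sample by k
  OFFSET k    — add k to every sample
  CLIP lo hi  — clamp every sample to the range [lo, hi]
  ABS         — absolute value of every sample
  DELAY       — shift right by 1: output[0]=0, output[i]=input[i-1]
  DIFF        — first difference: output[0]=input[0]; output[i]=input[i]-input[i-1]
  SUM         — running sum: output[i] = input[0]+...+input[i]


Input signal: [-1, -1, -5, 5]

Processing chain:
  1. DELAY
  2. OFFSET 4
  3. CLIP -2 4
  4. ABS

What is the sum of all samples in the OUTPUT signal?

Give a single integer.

Answer: 11

Derivation:
Input: [-1, -1, -5, 5]
Stage 1 (DELAY): [0, -1, -1, -5] = [0, -1, -1, -5] -> [0, -1, -1, -5]
Stage 2 (OFFSET 4): 0+4=4, -1+4=3, -1+4=3, -5+4=-1 -> [4, 3, 3, -1]
Stage 3 (CLIP -2 4): clip(4,-2,4)=4, clip(3,-2,4)=3, clip(3,-2,4)=3, clip(-1,-2,4)=-1 -> [4, 3, 3, -1]
Stage 4 (ABS): |4|=4, |3|=3, |3|=3, |-1|=1 -> [4, 3, 3, 1]
Output sum: 11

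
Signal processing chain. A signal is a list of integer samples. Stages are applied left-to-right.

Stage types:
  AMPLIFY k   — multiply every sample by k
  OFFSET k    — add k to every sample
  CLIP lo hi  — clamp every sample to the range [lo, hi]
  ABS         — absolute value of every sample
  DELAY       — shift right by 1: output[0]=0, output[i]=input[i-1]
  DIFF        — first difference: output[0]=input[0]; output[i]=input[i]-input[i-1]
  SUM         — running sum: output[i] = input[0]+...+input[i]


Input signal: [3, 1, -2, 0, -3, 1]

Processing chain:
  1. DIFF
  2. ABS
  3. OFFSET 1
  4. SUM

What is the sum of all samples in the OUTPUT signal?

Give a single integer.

Answer: 77

Derivation:
Input: [3, 1, -2, 0, -3, 1]
Stage 1 (DIFF): s[0]=3, 1-3=-2, -2-1=-3, 0--2=2, -3-0=-3, 1--3=4 -> [3, -2, -3, 2, -3, 4]
Stage 2 (ABS): |3|=3, |-2|=2, |-3|=3, |2|=2, |-3|=3, |4|=4 -> [3, 2, 3, 2, 3, 4]
Stage 3 (OFFSET 1): 3+1=4, 2+1=3, 3+1=4, 2+1=3, 3+1=4, 4+1=5 -> [4, 3, 4, 3, 4, 5]
Stage 4 (SUM): sum[0..0]=4, sum[0..1]=7, sum[0..2]=11, sum[0..3]=14, sum[0..4]=18, sum[0..5]=23 -> [4, 7, 11, 14, 18, 23]
Output sum: 77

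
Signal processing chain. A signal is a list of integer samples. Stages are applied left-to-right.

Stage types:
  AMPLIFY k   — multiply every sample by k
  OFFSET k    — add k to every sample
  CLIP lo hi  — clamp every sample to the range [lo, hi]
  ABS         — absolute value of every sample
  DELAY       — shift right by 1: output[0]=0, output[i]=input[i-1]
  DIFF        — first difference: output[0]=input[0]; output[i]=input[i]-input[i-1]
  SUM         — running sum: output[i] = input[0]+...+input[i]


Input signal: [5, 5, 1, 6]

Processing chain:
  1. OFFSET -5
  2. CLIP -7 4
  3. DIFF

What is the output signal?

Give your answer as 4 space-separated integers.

Answer: 0 0 -4 5

Derivation:
Input: [5, 5, 1, 6]
Stage 1 (OFFSET -5): 5+-5=0, 5+-5=0, 1+-5=-4, 6+-5=1 -> [0, 0, -4, 1]
Stage 2 (CLIP -7 4): clip(0,-7,4)=0, clip(0,-7,4)=0, clip(-4,-7,4)=-4, clip(1,-7,4)=1 -> [0, 0, -4, 1]
Stage 3 (DIFF): s[0]=0, 0-0=0, -4-0=-4, 1--4=5 -> [0, 0, -4, 5]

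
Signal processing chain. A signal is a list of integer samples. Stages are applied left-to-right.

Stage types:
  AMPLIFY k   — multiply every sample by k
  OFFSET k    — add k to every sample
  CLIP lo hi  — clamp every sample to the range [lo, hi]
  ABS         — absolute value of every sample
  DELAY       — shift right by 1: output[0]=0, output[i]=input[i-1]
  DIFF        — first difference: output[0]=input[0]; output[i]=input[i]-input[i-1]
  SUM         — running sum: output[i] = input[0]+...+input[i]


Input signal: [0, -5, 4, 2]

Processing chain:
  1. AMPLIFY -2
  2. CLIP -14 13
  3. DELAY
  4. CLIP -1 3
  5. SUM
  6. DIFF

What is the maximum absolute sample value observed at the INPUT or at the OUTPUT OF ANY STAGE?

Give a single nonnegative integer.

Answer: 10

Derivation:
Input: [0, -5, 4, 2] (max |s|=5)
Stage 1 (AMPLIFY -2): 0*-2=0, -5*-2=10, 4*-2=-8, 2*-2=-4 -> [0, 10, -8, -4] (max |s|=10)
Stage 2 (CLIP -14 13): clip(0,-14,13)=0, clip(10,-14,13)=10, clip(-8,-14,13)=-8, clip(-4,-14,13)=-4 -> [0, 10, -8, -4] (max |s|=10)
Stage 3 (DELAY): [0, 0, 10, -8] = [0, 0, 10, -8] -> [0, 0, 10, -8] (max |s|=10)
Stage 4 (CLIP -1 3): clip(0,-1,3)=0, clip(0,-1,3)=0, clip(10,-1,3)=3, clip(-8,-1,3)=-1 -> [0, 0, 3, -1] (max |s|=3)
Stage 5 (SUM): sum[0..0]=0, sum[0..1]=0, sum[0..2]=3, sum[0..3]=2 -> [0, 0, 3, 2] (max |s|=3)
Stage 6 (DIFF): s[0]=0, 0-0=0, 3-0=3, 2-3=-1 -> [0, 0, 3, -1] (max |s|=3)
Overall max amplitude: 10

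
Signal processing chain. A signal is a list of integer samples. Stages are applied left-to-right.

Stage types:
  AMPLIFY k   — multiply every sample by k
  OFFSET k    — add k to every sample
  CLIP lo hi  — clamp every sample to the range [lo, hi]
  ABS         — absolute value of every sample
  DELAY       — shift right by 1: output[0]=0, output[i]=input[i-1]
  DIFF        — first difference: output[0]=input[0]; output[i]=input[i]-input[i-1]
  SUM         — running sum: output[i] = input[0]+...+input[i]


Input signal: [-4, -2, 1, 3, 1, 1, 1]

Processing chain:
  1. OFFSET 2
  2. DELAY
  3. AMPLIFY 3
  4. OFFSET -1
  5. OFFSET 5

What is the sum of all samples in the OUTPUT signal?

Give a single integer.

Input: [-4, -2, 1, 3, 1, 1, 1]
Stage 1 (OFFSET 2): -4+2=-2, -2+2=0, 1+2=3, 3+2=5, 1+2=3, 1+2=3, 1+2=3 -> [-2, 0, 3, 5, 3, 3, 3]
Stage 2 (DELAY): [0, -2, 0, 3, 5, 3, 3] = [0, -2, 0, 3, 5, 3, 3] -> [0, -2, 0, 3, 5, 3, 3]
Stage 3 (AMPLIFY 3): 0*3=0, -2*3=-6, 0*3=0, 3*3=9, 5*3=15, 3*3=9, 3*3=9 -> [0, -6, 0, 9, 15, 9, 9]
Stage 4 (OFFSET -1): 0+-1=-1, -6+-1=-7, 0+-1=-1, 9+-1=8, 15+-1=14, 9+-1=8, 9+-1=8 -> [-1, -7, -1, 8, 14, 8, 8]
Stage 5 (OFFSET 5): -1+5=4, -7+5=-2, -1+5=4, 8+5=13, 14+5=19, 8+5=13, 8+5=13 -> [4, -2, 4, 13, 19, 13, 13]
Output sum: 64

Answer: 64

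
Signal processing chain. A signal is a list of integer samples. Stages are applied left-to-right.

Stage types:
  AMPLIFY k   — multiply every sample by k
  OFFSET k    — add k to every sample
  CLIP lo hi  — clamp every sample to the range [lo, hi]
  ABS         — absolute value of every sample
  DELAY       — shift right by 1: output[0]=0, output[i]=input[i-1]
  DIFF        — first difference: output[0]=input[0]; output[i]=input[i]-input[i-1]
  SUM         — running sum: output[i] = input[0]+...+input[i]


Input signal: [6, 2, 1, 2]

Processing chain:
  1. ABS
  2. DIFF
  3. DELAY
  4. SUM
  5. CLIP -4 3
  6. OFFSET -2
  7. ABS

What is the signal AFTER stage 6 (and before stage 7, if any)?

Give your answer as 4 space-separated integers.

Answer: -2 1 0 -1

Derivation:
Input: [6, 2, 1, 2]
Stage 1 (ABS): |6|=6, |2|=2, |1|=1, |2|=2 -> [6, 2, 1, 2]
Stage 2 (DIFF): s[0]=6, 2-6=-4, 1-2=-1, 2-1=1 -> [6, -4, -1, 1]
Stage 3 (DELAY): [0, 6, -4, -1] = [0, 6, -4, -1] -> [0, 6, -4, -1]
Stage 4 (SUM): sum[0..0]=0, sum[0..1]=6, sum[0..2]=2, sum[0..3]=1 -> [0, 6, 2, 1]
Stage 5 (CLIP -4 3): clip(0,-4,3)=0, clip(6,-4,3)=3, clip(2,-4,3)=2, clip(1,-4,3)=1 -> [0, 3, 2, 1]
Stage 6 (OFFSET -2): 0+-2=-2, 3+-2=1, 2+-2=0, 1+-2=-1 -> [-2, 1, 0, -1]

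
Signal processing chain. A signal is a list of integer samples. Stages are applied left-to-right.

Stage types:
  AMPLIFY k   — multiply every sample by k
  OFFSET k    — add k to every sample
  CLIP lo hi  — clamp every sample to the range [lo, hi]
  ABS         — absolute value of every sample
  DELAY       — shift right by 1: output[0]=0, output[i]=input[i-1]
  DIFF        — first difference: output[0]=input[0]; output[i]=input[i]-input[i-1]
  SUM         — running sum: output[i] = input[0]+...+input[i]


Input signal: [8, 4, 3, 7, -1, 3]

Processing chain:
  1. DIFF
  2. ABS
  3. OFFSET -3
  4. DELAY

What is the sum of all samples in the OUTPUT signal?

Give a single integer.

Answer: 10

Derivation:
Input: [8, 4, 3, 7, -1, 3]
Stage 1 (DIFF): s[0]=8, 4-8=-4, 3-4=-1, 7-3=4, -1-7=-8, 3--1=4 -> [8, -4, -1, 4, -8, 4]
Stage 2 (ABS): |8|=8, |-4|=4, |-1|=1, |4|=4, |-8|=8, |4|=4 -> [8, 4, 1, 4, 8, 4]
Stage 3 (OFFSET -3): 8+-3=5, 4+-3=1, 1+-3=-2, 4+-3=1, 8+-3=5, 4+-3=1 -> [5, 1, -2, 1, 5, 1]
Stage 4 (DELAY): [0, 5, 1, -2, 1, 5] = [0, 5, 1, -2, 1, 5] -> [0, 5, 1, -2, 1, 5]
Output sum: 10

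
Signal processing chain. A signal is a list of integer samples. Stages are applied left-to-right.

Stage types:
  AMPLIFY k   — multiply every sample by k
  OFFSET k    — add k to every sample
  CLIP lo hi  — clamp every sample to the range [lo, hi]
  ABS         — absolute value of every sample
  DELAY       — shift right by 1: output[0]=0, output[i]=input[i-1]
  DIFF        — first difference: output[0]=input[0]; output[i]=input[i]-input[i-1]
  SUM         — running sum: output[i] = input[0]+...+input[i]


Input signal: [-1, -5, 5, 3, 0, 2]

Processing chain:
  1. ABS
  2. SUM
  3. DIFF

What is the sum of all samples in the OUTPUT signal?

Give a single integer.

Answer: 16

Derivation:
Input: [-1, -5, 5, 3, 0, 2]
Stage 1 (ABS): |-1|=1, |-5|=5, |5|=5, |3|=3, |0|=0, |2|=2 -> [1, 5, 5, 3, 0, 2]
Stage 2 (SUM): sum[0..0]=1, sum[0..1]=6, sum[0..2]=11, sum[0..3]=14, sum[0..4]=14, sum[0..5]=16 -> [1, 6, 11, 14, 14, 16]
Stage 3 (DIFF): s[0]=1, 6-1=5, 11-6=5, 14-11=3, 14-14=0, 16-14=2 -> [1, 5, 5, 3, 0, 2]
Output sum: 16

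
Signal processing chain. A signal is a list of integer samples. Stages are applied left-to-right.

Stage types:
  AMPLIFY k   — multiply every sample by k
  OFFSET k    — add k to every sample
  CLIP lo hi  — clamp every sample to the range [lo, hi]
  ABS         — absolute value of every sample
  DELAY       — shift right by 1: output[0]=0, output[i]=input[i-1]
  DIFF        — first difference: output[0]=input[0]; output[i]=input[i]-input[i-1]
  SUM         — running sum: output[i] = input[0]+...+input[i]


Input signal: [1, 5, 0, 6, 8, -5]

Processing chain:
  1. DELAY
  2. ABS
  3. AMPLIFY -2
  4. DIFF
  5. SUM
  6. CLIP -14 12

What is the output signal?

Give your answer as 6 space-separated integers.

Answer: 0 -2 -10 0 -12 -14

Derivation:
Input: [1, 5, 0, 6, 8, -5]
Stage 1 (DELAY): [0, 1, 5, 0, 6, 8] = [0, 1, 5, 0, 6, 8] -> [0, 1, 5, 0, 6, 8]
Stage 2 (ABS): |0|=0, |1|=1, |5|=5, |0|=0, |6|=6, |8|=8 -> [0, 1, 5, 0, 6, 8]
Stage 3 (AMPLIFY -2): 0*-2=0, 1*-2=-2, 5*-2=-10, 0*-2=0, 6*-2=-12, 8*-2=-16 -> [0, -2, -10, 0, -12, -16]
Stage 4 (DIFF): s[0]=0, -2-0=-2, -10--2=-8, 0--10=10, -12-0=-12, -16--12=-4 -> [0, -2, -8, 10, -12, -4]
Stage 5 (SUM): sum[0..0]=0, sum[0..1]=-2, sum[0..2]=-10, sum[0..3]=0, sum[0..4]=-12, sum[0..5]=-16 -> [0, -2, -10, 0, -12, -16]
Stage 6 (CLIP -14 12): clip(0,-14,12)=0, clip(-2,-14,12)=-2, clip(-10,-14,12)=-10, clip(0,-14,12)=0, clip(-12,-14,12)=-12, clip(-16,-14,12)=-14 -> [0, -2, -10, 0, -12, -14]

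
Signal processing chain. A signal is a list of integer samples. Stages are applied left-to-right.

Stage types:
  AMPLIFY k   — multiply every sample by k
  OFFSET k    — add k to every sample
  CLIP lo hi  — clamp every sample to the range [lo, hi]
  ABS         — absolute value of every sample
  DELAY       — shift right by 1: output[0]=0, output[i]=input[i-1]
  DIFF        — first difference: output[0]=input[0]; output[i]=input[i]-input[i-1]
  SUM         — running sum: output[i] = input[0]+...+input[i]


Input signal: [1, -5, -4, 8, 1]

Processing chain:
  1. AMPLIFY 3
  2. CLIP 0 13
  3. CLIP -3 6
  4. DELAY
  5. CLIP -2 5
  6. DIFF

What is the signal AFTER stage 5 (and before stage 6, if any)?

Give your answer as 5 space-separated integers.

Answer: 0 3 0 0 5

Derivation:
Input: [1, -5, -4, 8, 1]
Stage 1 (AMPLIFY 3): 1*3=3, -5*3=-15, -4*3=-12, 8*3=24, 1*3=3 -> [3, -15, -12, 24, 3]
Stage 2 (CLIP 0 13): clip(3,0,13)=3, clip(-15,0,13)=0, clip(-12,0,13)=0, clip(24,0,13)=13, clip(3,0,13)=3 -> [3, 0, 0, 13, 3]
Stage 3 (CLIP -3 6): clip(3,-3,6)=3, clip(0,-3,6)=0, clip(0,-3,6)=0, clip(13,-3,6)=6, clip(3,-3,6)=3 -> [3, 0, 0, 6, 3]
Stage 4 (DELAY): [0, 3, 0, 0, 6] = [0, 3, 0, 0, 6] -> [0, 3, 0, 0, 6]
Stage 5 (CLIP -2 5): clip(0,-2,5)=0, clip(3,-2,5)=3, clip(0,-2,5)=0, clip(0,-2,5)=0, clip(6,-2,5)=5 -> [0, 3, 0, 0, 5]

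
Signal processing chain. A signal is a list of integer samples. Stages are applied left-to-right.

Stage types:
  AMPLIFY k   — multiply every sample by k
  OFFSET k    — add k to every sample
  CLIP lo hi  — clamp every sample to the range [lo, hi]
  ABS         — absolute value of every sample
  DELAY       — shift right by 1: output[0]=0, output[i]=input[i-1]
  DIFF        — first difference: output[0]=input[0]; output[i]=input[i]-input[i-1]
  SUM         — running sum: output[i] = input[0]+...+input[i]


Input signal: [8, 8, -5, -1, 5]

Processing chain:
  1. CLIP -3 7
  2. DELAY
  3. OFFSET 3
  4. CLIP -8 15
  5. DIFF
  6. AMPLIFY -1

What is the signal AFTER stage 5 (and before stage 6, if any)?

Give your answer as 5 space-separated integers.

Input: [8, 8, -5, -1, 5]
Stage 1 (CLIP -3 7): clip(8,-3,7)=7, clip(8,-3,7)=7, clip(-5,-3,7)=-3, clip(-1,-3,7)=-1, clip(5,-3,7)=5 -> [7, 7, -3, -1, 5]
Stage 2 (DELAY): [0, 7, 7, -3, -1] = [0, 7, 7, -3, -1] -> [0, 7, 7, -3, -1]
Stage 3 (OFFSET 3): 0+3=3, 7+3=10, 7+3=10, -3+3=0, -1+3=2 -> [3, 10, 10, 0, 2]
Stage 4 (CLIP -8 15): clip(3,-8,15)=3, clip(10,-8,15)=10, clip(10,-8,15)=10, clip(0,-8,15)=0, clip(2,-8,15)=2 -> [3, 10, 10, 0, 2]
Stage 5 (DIFF): s[0]=3, 10-3=7, 10-10=0, 0-10=-10, 2-0=2 -> [3, 7, 0, -10, 2]

Answer: 3 7 0 -10 2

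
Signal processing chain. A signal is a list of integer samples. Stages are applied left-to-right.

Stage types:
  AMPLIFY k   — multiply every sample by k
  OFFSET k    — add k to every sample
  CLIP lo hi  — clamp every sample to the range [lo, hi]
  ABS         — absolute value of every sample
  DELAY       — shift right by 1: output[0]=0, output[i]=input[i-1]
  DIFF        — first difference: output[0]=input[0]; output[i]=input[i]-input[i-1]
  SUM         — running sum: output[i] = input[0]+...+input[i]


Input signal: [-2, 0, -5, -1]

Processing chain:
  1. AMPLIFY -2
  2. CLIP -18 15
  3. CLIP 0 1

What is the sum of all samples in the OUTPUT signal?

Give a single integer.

Input: [-2, 0, -5, -1]
Stage 1 (AMPLIFY -2): -2*-2=4, 0*-2=0, -5*-2=10, -1*-2=2 -> [4, 0, 10, 2]
Stage 2 (CLIP -18 15): clip(4,-18,15)=4, clip(0,-18,15)=0, clip(10,-18,15)=10, clip(2,-18,15)=2 -> [4, 0, 10, 2]
Stage 3 (CLIP 0 1): clip(4,0,1)=1, clip(0,0,1)=0, clip(10,0,1)=1, clip(2,0,1)=1 -> [1, 0, 1, 1]
Output sum: 3

Answer: 3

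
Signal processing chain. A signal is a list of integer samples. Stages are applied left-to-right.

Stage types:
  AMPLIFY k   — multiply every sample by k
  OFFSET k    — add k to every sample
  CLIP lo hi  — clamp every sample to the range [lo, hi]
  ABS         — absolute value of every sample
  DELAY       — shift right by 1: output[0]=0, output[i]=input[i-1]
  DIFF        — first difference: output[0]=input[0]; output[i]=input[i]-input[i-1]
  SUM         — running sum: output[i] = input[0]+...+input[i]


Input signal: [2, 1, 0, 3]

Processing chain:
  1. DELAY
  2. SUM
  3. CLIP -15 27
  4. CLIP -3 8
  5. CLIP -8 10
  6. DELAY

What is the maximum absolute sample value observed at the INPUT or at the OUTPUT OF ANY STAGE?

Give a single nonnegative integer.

Input: [2, 1, 0, 3] (max |s|=3)
Stage 1 (DELAY): [0, 2, 1, 0] = [0, 2, 1, 0] -> [0, 2, 1, 0] (max |s|=2)
Stage 2 (SUM): sum[0..0]=0, sum[0..1]=2, sum[0..2]=3, sum[0..3]=3 -> [0, 2, 3, 3] (max |s|=3)
Stage 3 (CLIP -15 27): clip(0,-15,27)=0, clip(2,-15,27)=2, clip(3,-15,27)=3, clip(3,-15,27)=3 -> [0, 2, 3, 3] (max |s|=3)
Stage 4 (CLIP -3 8): clip(0,-3,8)=0, clip(2,-3,8)=2, clip(3,-3,8)=3, clip(3,-3,8)=3 -> [0, 2, 3, 3] (max |s|=3)
Stage 5 (CLIP -8 10): clip(0,-8,10)=0, clip(2,-8,10)=2, clip(3,-8,10)=3, clip(3,-8,10)=3 -> [0, 2, 3, 3] (max |s|=3)
Stage 6 (DELAY): [0, 0, 2, 3] = [0, 0, 2, 3] -> [0, 0, 2, 3] (max |s|=3)
Overall max amplitude: 3

Answer: 3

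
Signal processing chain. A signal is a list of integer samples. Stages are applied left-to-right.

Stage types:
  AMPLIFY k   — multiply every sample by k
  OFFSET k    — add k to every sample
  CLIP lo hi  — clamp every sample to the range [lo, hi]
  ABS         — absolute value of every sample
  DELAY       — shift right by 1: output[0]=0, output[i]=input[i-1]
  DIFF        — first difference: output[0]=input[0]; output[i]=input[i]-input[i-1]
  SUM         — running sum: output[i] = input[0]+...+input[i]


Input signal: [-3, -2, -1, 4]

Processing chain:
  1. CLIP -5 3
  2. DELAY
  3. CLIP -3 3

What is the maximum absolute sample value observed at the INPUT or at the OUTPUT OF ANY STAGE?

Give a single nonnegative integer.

Answer: 4

Derivation:
Input: [-3, -2, -1, 4] (max |s|=4)
Stage 1 (CLIP -5 3): clip(-3,-5,3)=-3, clip(-2,-5,3)=-2, clip(-1,-5,3)=-1, clip(4,-5,3)=3 -> [-3, -2, -1, 3] (max |s|=3)
Stage 2 (DELAY): [0, -3, -2, -1] = [0, -3, -2, -1] -> [0, -3, -2, -1] (max |s|=3)
Stage 3 (CLIP -3 3): clip(0,-3,3)=0, clip(-3,-3,3)=-3, clip(-2,-3,3)=-2, clip(-1,-3,3)=-1 -> [0, -3, -2, -1] (max |s|=3)
Overall max amplitude: 4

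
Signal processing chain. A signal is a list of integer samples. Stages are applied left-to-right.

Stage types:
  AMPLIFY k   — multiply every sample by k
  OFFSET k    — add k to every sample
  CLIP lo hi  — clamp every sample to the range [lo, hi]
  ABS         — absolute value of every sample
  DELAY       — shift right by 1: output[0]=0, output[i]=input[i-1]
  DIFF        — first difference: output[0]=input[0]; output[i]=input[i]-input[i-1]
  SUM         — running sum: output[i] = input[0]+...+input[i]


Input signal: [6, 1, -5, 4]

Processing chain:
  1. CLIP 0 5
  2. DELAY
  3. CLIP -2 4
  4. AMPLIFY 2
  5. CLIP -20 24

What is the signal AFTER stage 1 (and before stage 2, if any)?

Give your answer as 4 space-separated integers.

Answer: 5 1 0 4

Derivation:
Input: [6, 1, -5, 4]
Stage 1 (CLIP 0 5): clip(6,0,5)=5, clip(1,0,5)=1, clip(-5,0,5)=0, clip(4,0,5)=4 -> [5, 1, 0, 4]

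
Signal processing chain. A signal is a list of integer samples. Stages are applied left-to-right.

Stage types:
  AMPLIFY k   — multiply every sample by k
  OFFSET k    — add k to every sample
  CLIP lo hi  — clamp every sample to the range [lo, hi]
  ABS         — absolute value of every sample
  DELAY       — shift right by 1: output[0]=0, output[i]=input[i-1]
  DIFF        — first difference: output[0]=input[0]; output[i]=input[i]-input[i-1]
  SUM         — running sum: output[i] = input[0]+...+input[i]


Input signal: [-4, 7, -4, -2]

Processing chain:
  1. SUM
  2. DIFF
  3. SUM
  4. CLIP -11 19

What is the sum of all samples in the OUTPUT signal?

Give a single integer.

Input: [-4, 7, -4, -2]
Stage 1 (SUM): sum[0..0]=-4, sum[0..1]=3, sum[0..2]=-1, sum[0..3]=-3 -> [-4, 3, -1, -3]
Stage 2 (DIFF): s[0]=-4, 3--4=7, -1-3=-4, -3--1=-2 -> [-4, 7, -4, -2]
Stage 3 (SUM): sum[0..0]=-4, sum[0..1]=3, sum[0..2]=-1, sum[0..3]=-3 -> [-4, 3, -1, -3]
Stage 4 (CLIP -11 19): clip(-4,-11,19)=-4, clip(3,-11,19)=3, clip(-1,-11,19)=-1, clip(-3,-11,19)=-3 -> [-4, 3, -1, -3]
Output sum: -5

Answer: -5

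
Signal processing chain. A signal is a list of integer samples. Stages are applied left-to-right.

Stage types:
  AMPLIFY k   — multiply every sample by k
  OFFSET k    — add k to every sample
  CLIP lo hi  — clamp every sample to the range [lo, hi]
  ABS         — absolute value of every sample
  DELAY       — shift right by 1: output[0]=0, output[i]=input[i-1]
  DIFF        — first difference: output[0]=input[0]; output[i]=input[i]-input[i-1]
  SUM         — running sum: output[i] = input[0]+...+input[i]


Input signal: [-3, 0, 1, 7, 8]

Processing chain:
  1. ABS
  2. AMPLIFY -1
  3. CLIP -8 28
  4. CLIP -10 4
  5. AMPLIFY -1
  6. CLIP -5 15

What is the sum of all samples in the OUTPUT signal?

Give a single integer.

Input: [-3, 0, 1, 7, 8]
Stage 1 (ABS): |-3|=3, |0|=0, |1|=1, |7|=7, |8|=8 -> [3, 0, 1, 7, 8]
Stage 2 (AMPLIFY -1): 3*-1=-3, 0*-1=0, 1*-1=-1, 7*-1=-7, 8*-1=-8 -> [-3, 0, -1, -7, -8]
Stage 3 (CLIP -8 28): clip(-3,-8,28)=-3, clip(0,-8,28)=0, clip(-1,-8,28)=-1, clip(-7,-8,28)=-7, clip(-8,-8,28)=-8 -> [-3, 0, -1, -7, -8]
Stage 4 (CLIP -10 4): clip(-3,-10,4)=-3, clip(0,-10,4)=0, clip(-1,-10,4)=-1, clip(-7,-10,4)=-7, clip(-8,-10,4)=-8 -> [-3, 0, -1, -7, -8]
Stage 5 (AMPLIFY -1): -3*-1=3, 0*-1=0, -1*-1=1, -7*-1=7, -8*-1=8 -> [3, 0, 1, 7, 8]
Stage 6 (CLIP -5 15): clip(3,-5,15)=3, clip(0,-5,15)=0, clip(1,-5,15)=1, clip(7,-5,15)=7, clip(8,-5,15)=8 -> [3, 0, 1, 7, 8]
Output sum: 19

Answer: 19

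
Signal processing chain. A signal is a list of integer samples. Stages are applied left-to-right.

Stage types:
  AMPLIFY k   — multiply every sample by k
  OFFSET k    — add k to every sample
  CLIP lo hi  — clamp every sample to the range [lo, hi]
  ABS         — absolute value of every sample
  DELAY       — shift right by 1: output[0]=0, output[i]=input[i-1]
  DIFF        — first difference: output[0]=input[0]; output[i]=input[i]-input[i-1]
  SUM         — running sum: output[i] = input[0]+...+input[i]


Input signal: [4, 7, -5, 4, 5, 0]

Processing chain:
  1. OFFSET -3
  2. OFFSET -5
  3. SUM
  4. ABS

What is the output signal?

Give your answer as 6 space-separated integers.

Answer: 4 5 18 22 25 33

Derivation:
Input: [4, 7, -5, 4, 5, 0]
Stage 1 (OFFSET -3): 4+-3=1, 7+-3=4, -5+-3=-8, 4+-3=1, 5+-3=2, 0+-3=-3 -> [1, 4, -8, 1, 2, -3]
Stage 2 (OFFSET -5): 1+-5=-4, 4+-5=-1, -8+-5=-13, 1+-5=-4, 2+-5=-3, -3+-5=-8 -> [-4, -1, -13, -4, -3, -8]
Stage 3 (SUM): sum[0..0]=-4, sum[0..1]=-5, sum[0..2]=-18, sum[0..3]=-22, sum[0..4]=-25, sum[0..5]=-33 -> [-4, -5, -18, -22, -25, -33]
Stage 4 (ABS): |-4|=4, |-5|=5, |-18|=18, |-22|=22, |-25|=25, |-33|=33 -> [4, 5, 18, 22, 25, 33]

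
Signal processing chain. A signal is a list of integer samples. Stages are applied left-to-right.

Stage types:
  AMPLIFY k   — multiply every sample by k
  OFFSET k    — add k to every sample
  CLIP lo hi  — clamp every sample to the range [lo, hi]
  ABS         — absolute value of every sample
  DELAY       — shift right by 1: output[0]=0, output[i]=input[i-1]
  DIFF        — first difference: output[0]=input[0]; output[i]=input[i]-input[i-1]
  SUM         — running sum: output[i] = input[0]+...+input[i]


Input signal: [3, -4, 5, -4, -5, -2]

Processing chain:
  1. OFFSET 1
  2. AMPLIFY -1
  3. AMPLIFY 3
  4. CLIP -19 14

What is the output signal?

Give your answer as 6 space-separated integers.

Answer: -12 9 -18 9 12 3

Derivation:
Input: [3, -4, 5, -4, -5, -2]
Stage 1 (OFFSET 1): 3+1=4, -4+1=-3, 5+1=6, -4+1=-3, -5+1=-4, -2+1=-1 -> [4, -3, 6, -3, -4, -1]
Stage 2 (AMPLIFY -1): 4*-1=-4, -3*-1=3, 6*-1=-6, -3*-1=3, -4*-1=4, -1*-1=1 -> [-4, 3, -6, 3, 4, 1]
Stage 3 (AMPLIFY 3): -4*3=-12, 3*3=9, -6*3=-18, 3*3=9, 4*3=12, 1*3=3 -> [-12, 9, -18, 9, 12, 3]
Stage 4 (CLIP -19 14): clip(-12,-19,14)=-12, clip(9,-19,14)=9, clip(-18,-19,14)=-18, clip(9,-19,14)=9, clip(12,-19,14)=12, clip(3,-19,14)=3 -> [-12, 9, -18, 9, 12, 3]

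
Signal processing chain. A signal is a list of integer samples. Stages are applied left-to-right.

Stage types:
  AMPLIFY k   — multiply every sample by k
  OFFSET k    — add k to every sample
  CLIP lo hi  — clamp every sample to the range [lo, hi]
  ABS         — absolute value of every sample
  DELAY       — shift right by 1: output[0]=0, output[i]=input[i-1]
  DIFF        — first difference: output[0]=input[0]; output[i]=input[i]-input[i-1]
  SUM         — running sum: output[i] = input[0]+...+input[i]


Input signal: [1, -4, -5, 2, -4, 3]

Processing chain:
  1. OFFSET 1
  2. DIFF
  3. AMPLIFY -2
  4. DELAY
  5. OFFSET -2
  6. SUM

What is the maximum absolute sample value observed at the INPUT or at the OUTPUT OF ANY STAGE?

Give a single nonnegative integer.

Answer: 16

Derivation:
Input: [1, -4, -5, 2, -4, 3] (max |s|=5)
Stage 1 (OFFSET 1): 1+1=2, -4+1=-3, -5+1=-4, 2+1=3, -4+1=-3, 3+1=4 -> [2, -3, -4, 3, -3, 4] (max |s|=4)
Stage 2 (DIFF): s[0]=2, -3-2=-5, -4--3=-1, 3--4=7, -3-3=-6, 4--3=7 -> [2, -5, -1, 7, -6, 7] (max |s|=7)
Stage 3 (AMPLIFY -2): 2*-2=-4, -5*-2=10, -1*-2=2, 7*-2=-14, -6*-2=12, 7*-2=-14 -> [-4, 10, 2, -14, 12, -14] (max |s|=14)
Stage 4 (DELAY): [0, -4, 10, 2, -14, 12] = [0, -4, 10, 2, -14, 12] -> [0, -4, 10, 2, -14, 12] (max |s|=14)
Stage 5 (OFFSET -2): 0+-2=-2, -4+-2=-6, 10+-2=8, 2+-2=0, -14+-2=-16, 12+-2=10 -> [-2, -6, 8, 0, -16, 10] (max |s|=16)
Stage 6 (SUM): sum[0..0]=-2, sum[0..1]=-8, sum[0..2]=0, sum[0..3]=0, sum[0..4]=-16, sum[0..5]=-6 -> [-2, -8, 0, 0, -16, -6] (max |s|=16)
Overall max amplitude: 16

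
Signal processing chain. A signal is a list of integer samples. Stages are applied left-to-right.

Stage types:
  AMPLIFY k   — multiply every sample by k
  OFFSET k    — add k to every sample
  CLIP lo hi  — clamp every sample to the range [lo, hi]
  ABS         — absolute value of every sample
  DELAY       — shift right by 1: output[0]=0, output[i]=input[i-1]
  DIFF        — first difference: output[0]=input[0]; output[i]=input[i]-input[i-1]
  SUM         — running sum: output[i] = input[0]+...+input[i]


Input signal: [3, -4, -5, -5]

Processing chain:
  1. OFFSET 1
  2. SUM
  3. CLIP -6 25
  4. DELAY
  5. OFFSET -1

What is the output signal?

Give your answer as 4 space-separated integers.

Input: [3, -4, -5, -5]
Stage 1 (OFFSET 1): 3+1=4, -4+1=-3, -5+1=-4, -5+1=-4 -> [4, -3, -4, -4]
Stage 2 (SUM): sum[0..0]=4, sum[0..1]=1, sum[0..2]=-3, sum[0..3]=-7 -> [4, 1, -3, -7]
Stage 3 (CLIP -6 25): clip(4,-6,25)=4, clip(1,-6,25)=1, clip(-3,-6,25)=-3, clip(-7,-6,25)=-6 -> [4, 1, -3, -6]
Stage 4 (DELAY): [0, 4, 1, -3] = [0, 4, 1, -3] -> [0, 4, 1, -3]
Stage 5 (OFFSET -1): 0+-1=-1, 4+-1=3, 1+-1=0, -3+-1=-4 -> [-1, 3, 0, -4]

Answer: -1 3 0 -4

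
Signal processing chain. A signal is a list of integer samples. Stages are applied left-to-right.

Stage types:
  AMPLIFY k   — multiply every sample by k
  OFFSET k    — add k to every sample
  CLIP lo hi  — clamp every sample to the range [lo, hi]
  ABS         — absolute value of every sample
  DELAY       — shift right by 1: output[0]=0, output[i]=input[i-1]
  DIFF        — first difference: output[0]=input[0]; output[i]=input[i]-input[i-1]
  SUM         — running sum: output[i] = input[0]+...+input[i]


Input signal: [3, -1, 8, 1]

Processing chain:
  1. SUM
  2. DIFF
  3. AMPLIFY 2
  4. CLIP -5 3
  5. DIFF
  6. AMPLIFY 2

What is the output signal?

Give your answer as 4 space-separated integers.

Input: [3, -1, 8, 1]
Stage 1 (SUM): sum[0..0]=3, sum[0..1]=2, sum[0..2]=10, sum[0..3]=11 -> [3, 2, 10, 11]
Stage 2 (DIFF): s[0]=3, 2-3=-1, 10-2=8, 11-10=1 -> [3, -1, 8, 1]
Stage 3 (AMPLIFY 2): 3*2=6, -1*2=-2, 8*2=16, 1*2=2 -> [6, -2, 16, 2]
Stage 4 (CLIP -5 3): clip(6,-5,3)=3, clip(-2,-5,3)=-2, clip(16,-5,3)=3, clip(2,-5,3)=2 -> [3, -2, 3, 2]
Stage 5 (DIFF): s[0]=3, -2-3=-5, 3--2=5, 2-3=-1 -> [3, -5, 5, -1]
Stage 6 (AMPLIFY 2): 3*2=6, -5*2=-10, 5*2=10, -1*2=-2 -> [6, -10, 10, -2]

Answer: 6 -10 10 -2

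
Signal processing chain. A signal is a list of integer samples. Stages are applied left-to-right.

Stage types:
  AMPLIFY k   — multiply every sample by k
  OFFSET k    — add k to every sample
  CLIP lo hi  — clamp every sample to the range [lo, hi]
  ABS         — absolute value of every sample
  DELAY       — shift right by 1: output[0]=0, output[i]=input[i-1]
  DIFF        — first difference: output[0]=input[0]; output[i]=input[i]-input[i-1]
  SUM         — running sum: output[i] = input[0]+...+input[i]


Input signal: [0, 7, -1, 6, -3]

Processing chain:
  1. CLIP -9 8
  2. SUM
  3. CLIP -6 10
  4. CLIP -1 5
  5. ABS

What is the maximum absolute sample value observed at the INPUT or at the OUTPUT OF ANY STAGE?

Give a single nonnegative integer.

Input: [0, 7, -1, 6, -3] (max |s|=7)
Stage 1 (CLIP -9 8): clip(0,-9,8)=0, clip(7,-9,8)=7, clip(-1,-9,8)=-1, clip(6,-9,8)=6, clip(-3,-9,8)=-3 -> [0, 7, -1, 6, -3] (max |s|=7)
Stage 2 (SUM): sum[0..0]=0, sum[0..1]=7, sum[0..2]=6, sum[0..3]=12, sum[0..4]=9 -> [0, 7, 6, 12, 9] (max |s|=12)
Stage 3 (CLIP -6 10): clip(0,-6,10)=0, clip(7,-6,10)=7, clip(6,-6,10)=6, clip(12,-6,10)=10, clip(9,-6,10)=9 -> [0, 7, 6, 10, 9] (max |s|=10)
Stage 4 (CLIP -1 5): clip(0,-1,5)=0, clip(7,-1,5)=5, clip(6,-1,5)=5, clip(10,-1,5)=5, clip(9,-1,5)=5 -> [0, 5, 5, 5, 5] (max |s|=5)
Stage 5 (ABS): |0|=0, |5|=5, |5|=5, |5|=5, |5|=5 -> [0, 5, 5, 5, 5] (max |s|=5)
Overall max amplitude: 12

Answer: 12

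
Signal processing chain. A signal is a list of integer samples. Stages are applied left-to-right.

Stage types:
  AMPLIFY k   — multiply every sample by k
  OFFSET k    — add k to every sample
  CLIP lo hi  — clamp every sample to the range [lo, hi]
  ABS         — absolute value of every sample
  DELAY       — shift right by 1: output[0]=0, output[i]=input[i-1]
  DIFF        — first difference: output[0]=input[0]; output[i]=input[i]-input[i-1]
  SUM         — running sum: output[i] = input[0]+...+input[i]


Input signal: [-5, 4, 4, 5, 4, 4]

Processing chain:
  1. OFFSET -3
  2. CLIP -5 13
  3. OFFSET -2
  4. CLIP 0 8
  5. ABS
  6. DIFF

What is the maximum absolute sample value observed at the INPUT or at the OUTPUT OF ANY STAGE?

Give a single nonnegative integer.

Input: [-5, 4, 4, 5, 4, 4] (max |s|=5)
Stage 1 (OFFSET -3): -5+-3=-8, 4+-3=1, 4+-3=1, 5+-3=2, 4+-3=1, 4+-3=1 -> [-8, 1, 1, 2, 1, 1] (max |s|=8)
Stage 2 (CLIP -5 13): clip(-8,-5,13)=-5, clip(1,-5,13)=1, clip(1,-5,13)=1, clip(2,-5,13)=2, clip(1,-5,13)=1, clip(1,-5,13)=1 -> [-5, 1, 1, 2, 1, 1] (max |s|=5)
Stage 3 (OFFSET -2): -5+-2=-7, 1+-2=-1, 1+-2=-1, 2+-2=0, 1+-2=-1, 1+-2=-1 -> [-7, -1, -1, 0, -1, -1] (max |s|=7)
Stage 4 (CLIP 0 8): clip(-7,0,8)=0, clip(-1,0,8)=0, clip(-1,0,8)=0, clip(0,0,8)=0, clip(-1,0,8)=0, clip(-1,0,8)=0 -> [0, 0, 0, 0, 0, 0] (max |s|=0)
Stage 5 (ABS): |0|=0, |0|=0, |0|=0, |0|=0, |0|=0, |0|=0 -> [0, 0, 0, 0, 0, 0] (max |s|=0)
Stage 6 (DIFF): s[0]=0, 0-0=0, 0-0=0, 0-0=0, 0-0=0, 0-0=0 -> [0, 0, 0, 0, 0, 0] (max |s|=0)
Overall max amplitude: 8

Answer: 8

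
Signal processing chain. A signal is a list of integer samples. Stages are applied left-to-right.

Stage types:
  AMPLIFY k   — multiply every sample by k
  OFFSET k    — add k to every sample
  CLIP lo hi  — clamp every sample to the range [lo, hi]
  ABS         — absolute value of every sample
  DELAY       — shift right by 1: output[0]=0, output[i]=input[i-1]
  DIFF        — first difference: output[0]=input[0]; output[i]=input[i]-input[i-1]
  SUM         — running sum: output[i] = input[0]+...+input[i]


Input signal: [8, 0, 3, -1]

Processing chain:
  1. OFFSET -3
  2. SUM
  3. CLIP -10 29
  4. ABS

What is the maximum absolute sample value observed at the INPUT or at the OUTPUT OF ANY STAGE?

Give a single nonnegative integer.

Answer: 8

Derivation:
Input: [8, 0, 3, -1] (max |s|=8)
Stage 1 (OFFSET -3): 8+-3=5, 0+-3=-3, 3+-3=0, -1+-3=-4 -> [5, -3, 0, -4] (max |s|=5)
Stage 2 (SUM): sum[0..0]=5, sum[0..1]=2, sum[0..2]=2, sum[0..3]=-2 -> [5, 2, 2, -2] (max |s|=5)
Stage 3 (CLIP -10 29): clip(5,-10,29)=5, clip(2,-10,29)=2, clip(2,-10,29)=2, clip(-2,-10,29)=-2 -> [5, 2, 2, -2] (max |s|=5)
Stage 4 (ABS): |5|=5, |2|=2, |2|=2, |-2|=2 -> [5, 2, 2, 2] (max |s|=5)
Overall max amplitude: 8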